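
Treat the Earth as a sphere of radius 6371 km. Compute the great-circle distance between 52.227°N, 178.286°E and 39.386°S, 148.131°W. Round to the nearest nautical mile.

5773 nmi

Δλ = -148.131 − 178.286 = -326.417°; wrapped into (−180°, 180°]: 33.583°.
Δφ = -39.386 − 52.227 = -91.613°.
a = sin²(Δφ/2) + cos φ₁ · cos φ₂ · sin²(Δλ/2) = 0.553585.
c = 2·atan2(√a, √(1−a)) = 1.67817 rad → d = 6371·c ≈ 10691.63 km ≈ 5773.02 nmi.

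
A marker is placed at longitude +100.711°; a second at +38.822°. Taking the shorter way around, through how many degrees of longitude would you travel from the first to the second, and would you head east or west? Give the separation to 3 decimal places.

Raw difference: 38.822 − 100.711 = -61.889°.
Normalise into (−180°, 180°]: -61.889° stays -61.889°.
Negative ⇒ the second point lies to the west; separation 61.889°.

61.889° west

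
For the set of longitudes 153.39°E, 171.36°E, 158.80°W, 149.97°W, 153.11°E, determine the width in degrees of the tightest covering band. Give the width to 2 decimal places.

Sort the longitudes: -158.80°, -149.97°, +153.11°, +153.39°, +171.36°.
Eastward gaps between consecutive values (wrapping around): 8.83°, 303.08°, 0.28°, 17.97°, 29.84°.
Largest gap = 303.08° ⇒ minimal covering band is its complement: 360° − 303.08° = 56.92°.
Band runs from +153.11° eastward to -149.97°, crossing the antimeridian.

56.92°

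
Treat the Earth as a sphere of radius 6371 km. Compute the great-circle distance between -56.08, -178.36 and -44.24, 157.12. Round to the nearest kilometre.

2168 km

Δλ = 157.12 − -178.36 = 335.48°; wrapped into (−180°, 180°]: -24.52°.
Δφ = -44.24 − -56.08 = 11.84°.
a = sin²(Δφ/2) + cos φ₁ · cos φ₂ · sin²(Δλ/2) = 0.028665.
c = 2·atan2(√a, √(1−a)) = 0.34025 rad → d = 6371·c ≈ 2167.76 km.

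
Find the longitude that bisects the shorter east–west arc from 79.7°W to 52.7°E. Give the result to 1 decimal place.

13.5°W

Signed shortest Δλ from -79.7° to +52.7° is +132.4°.
Midpoint longitude = -79.7° + (+132.4°)/2 = -79.7° + 66.2° = -13.5°.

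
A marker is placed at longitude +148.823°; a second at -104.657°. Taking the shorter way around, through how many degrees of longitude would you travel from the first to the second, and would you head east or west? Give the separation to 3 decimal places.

106.520° east

Raw difference: -104.657 − 148.823 = -253.48°.
Normalise into (−180°, 180°]: -253.48° + 360° = 106.52°.
Positive ⇒ the second point lies to the east; separation 106.520°.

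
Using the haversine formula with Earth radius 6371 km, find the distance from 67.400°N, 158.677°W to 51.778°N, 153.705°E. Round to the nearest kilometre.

3078 km

Δλ = 153.705 − -158.677 = 312.382°; wrapped into (−180°, 180°]: -47.618°.
Δφ = 51.778 − 67.400 = -15.622°.
a = sin²(Δφ/2) + cos φ₁ · cos φ₂ · sin²(Δλ/2) = 0.057218.
c = 2·atan2(√a, √(1−a)) = 0.48309 rad → d = 6371·c ≈ 3077.77 km.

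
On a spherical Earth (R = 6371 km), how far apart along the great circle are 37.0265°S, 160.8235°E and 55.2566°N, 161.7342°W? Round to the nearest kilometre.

10861 km

Δλ = -161.7342 − 160.8235 = -322.5577°; wrapped into (−180°, 180°]: 37.4423°.
Δφ = 55.2566 − -37.0265 = 92.2831°.
a = sin²(Δφ/2) + cos φ₁ · cos φ₂ · sin²(Δλ/2) = 0.566790.
c = 2·atan2(√a, √(1−a)) = 1.70478 rad → d = 6371·c ≈ 10861.13 km.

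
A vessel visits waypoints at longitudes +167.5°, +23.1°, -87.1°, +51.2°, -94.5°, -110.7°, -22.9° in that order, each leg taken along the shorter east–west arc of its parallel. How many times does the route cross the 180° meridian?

0

Leg 1: +167.5° → +23.1°, shortest Δλ = -144.4° (west) — does not cross 180°.
Leg 2: +23.1° → -87.1°, shortest Δλ = -110.2° (west) — does not cross 180°.
Leg 3: -87.1° → +51.2°, shortest Δλ = 138.3° (east) — does not cross 180°.
Leg 4: +51.2° → -94.5°, shortest Δλ = -145.7° (west) — does not cross 180°.
Leg 5: -94.5° → -110.7°, shortest Δλ = -16.2° (west) — does not cross 180°.
Leg 6: -110.7° → -22.9°, shortest Δλ = 87.8° (east) — does not cross 180°.
Total crossings: 0.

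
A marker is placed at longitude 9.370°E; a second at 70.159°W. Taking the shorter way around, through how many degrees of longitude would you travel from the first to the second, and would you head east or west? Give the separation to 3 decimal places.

Raw difference: -70.159 − 9.370 = -79.529°.
Normalise into (−180°, 180°]: -79.529° stays -79.529°.
Negative ⇒ the second point lies to the west; separation 79.529°.

79.529° west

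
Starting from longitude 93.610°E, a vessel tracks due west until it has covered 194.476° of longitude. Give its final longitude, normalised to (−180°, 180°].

100.866°W

Start at +93.610°; shift −194.476° → -100.866°.
-100.866° already lies in (−180°, 180°].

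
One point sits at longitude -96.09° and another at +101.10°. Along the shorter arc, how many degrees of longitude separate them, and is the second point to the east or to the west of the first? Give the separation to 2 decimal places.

162.81° west

Raw difference: 101.10 − -96.09 = 197.19°.
Normalise into (−180°, 180°]: 197.19° − 360° = -162.81°.
Negative ⇒ the second point lies to the west; separation 162.81°.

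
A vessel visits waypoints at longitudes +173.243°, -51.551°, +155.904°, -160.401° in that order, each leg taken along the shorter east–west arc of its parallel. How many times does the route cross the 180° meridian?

3

Leg 1: +173.243° → -51.551°, shortest Δλ = 135.206° (east) — crosses 180°.
Leg 2: -51.551° → +155.904°, shortest Δλ = -152.545° (west) — crosses 180°.
Leg 3: +155.904° → -160.401°, shortest Δλ = 43.695° (east) — crosses 180°.
Total crossings: 3.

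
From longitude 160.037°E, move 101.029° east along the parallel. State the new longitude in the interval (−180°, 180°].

Start at +160.037°; shift +101.029° → +261.066°.
+261.066° lies outside (−180°, 180°]; subtract 360° → -98.934°.

98.934°W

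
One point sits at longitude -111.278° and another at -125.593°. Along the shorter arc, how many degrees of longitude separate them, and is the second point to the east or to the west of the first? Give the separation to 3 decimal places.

Raw difference: -125.593 − -111.278 = -14.315°.
Normalise into (−180°, 180°]: -14.315° stays -14.315°.
Negative ⇒ the second point lies to the west; separation 14.315°.

14.315° west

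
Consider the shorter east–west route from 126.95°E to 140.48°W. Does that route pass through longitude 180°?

Naïve |-140.48 − 126.95| = 267.43° > 180°, so the shorter arc goes the other way round — across 180°.
Signed shortest Δλ = ((-140.48 − 126.95 + 180) mod 360) − 180 = 92.57°.
Going east by 92.57° from +126.95° passes through 180° before reaching -140.48°.

Yes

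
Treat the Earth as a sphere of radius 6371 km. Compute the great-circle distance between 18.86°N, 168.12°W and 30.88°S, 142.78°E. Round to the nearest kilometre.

7621 km

Δλ = 142.78 − -168.12 = 310.90°; wrapped into (−180°, 180°]: -49.10°.
Δφ = -30.88 − 18.86 = -49.74°.
a = sin²(Δφ/2) + cos φ₁ · cos φ₂ · sin²(Δλ/2) = 0.317075.
c = 2·atan2(√a, √(1−a)) = 1.19625 rad → d = 6371·c ≈ 7621.32 km.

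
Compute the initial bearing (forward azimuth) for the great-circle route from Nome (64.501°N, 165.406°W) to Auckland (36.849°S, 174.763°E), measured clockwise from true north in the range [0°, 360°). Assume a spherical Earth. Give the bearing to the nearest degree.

Δλ = 174.763 − -165.406 = 340.169°; wrapped into (−180°, 180°]: -19.831°.
θ = atan2( sin Δλ · cos φ₂ , cos φ₁ · sin φ₂ − sin φ₁ · cos φ₂ · cos Δλ )
  = atan2(-0.27147, -0.93761) = -163.852° → normalised to [0°, 360°): 196.148°.

196°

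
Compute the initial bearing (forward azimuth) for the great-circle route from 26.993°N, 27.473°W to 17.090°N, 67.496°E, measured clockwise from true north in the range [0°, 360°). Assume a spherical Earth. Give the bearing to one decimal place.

72.5°

Δλ = 67.496 − -27.473 = 94.969°.
θ = atan2( sin Δλ · cos φ₂ , cos φ₁ · sin φ₂ − sin φ₁ · cos φ₂ · cos Δλ )
  = atan2(0.95225, 0.29944) = 72.544° → normalised to [0°, 360°): 72.544°.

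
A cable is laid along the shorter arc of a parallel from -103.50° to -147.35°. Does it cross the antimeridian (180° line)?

Signed shortest Δλ = ((-147.35 − -103.50 + 180) mod 360) − 180 = -43.85°.
Going west by 43.85° from -103.50° reaches -147.35° without touching 180°.

No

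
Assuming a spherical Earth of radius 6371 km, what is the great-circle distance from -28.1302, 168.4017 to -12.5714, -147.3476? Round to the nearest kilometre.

4894 km

Δλ = -147.3476 − 168.4017 = -315.7493°; wrapped into (−180°, 180°]: 44.2507°.
Δφ = -12.5714 − -28.1302 = 15.5588°.
a = sin²(Δφ/2) + cos φ₁ · cos φ₂ · sin²(Δλ/2) = 0.140420.
c = 2·atan2(√a, √(1−a)) = 0.76820 rad → d = 6371·c ≈ 4894.23 km.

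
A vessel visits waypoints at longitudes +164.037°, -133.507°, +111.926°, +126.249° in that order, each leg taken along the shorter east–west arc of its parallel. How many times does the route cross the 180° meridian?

Leg 1: +164.037° → -133.507°, shortest Δλ = 62.456° (east) — crosses 180°.
Leg 2: -133.507° → +111.926°, shortest Δλ = -114.567° (west) — crosses 180°.
Leg 3: +111.926° → +126.249°, shortest Δλ = 14.323° (east) — does not cross 180°.
Total crossings: 2.

2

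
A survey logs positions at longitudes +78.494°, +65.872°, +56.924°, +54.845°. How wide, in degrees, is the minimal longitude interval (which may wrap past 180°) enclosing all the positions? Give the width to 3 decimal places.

Sort the longitudes: +54.845°, +56.924°, +65.872°, +78.494°.
Eastward gaps between consecutive values (wrapping around): 2.079°, 8.948°, 12.622°, 336.351°.
Largest gap = 336.351° ⇒ minimal covering band is its complement: 360° − 336.351° = 23.649°.
Band runs from +54.845° eastward to +78.494°.

23.649°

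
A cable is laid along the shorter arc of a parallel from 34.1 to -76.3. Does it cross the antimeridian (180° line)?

No

Signed shortest Δλ = ((-76.3 − 34.1 + 180) mod 360) − 180 = -110.4°.
Going west by 110.4° from +34.1° reaches -76.3° without touching 180°.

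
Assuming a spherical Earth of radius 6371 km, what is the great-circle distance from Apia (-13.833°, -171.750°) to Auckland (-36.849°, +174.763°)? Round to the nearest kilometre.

2889 km

Δλ = 174.763 − -171.750 = 346.513°; wrapped into (−180°, 180°]: -13.487°.
Δφ = -36.849 − -13.833 = -23.016°.
a = sin²(Δφ/2) + cos φ₁ · cos φ₂ · sin²(Δλ/2) = 0.050516.
c = 2·atan2(√a, √(1−a)) = 0.45339 rad → d = 6371·c ≈ 2888.54 km.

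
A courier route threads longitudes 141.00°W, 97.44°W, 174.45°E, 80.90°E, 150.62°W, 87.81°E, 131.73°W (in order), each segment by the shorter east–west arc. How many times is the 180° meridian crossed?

4

Leg 1: -141.00° → -97.44°, shortest Δλ = 43.56° (east) — does not cross 180°.
Leg 2: -97.44° → +174.45°, shortest Δλ = -88.11° (west) — crosses 180°.
Leg 3: +174.45° → +80.90°, shortest Δλ = -93.55° (west) — does not cross 180°.
Leg 4: +80.90° → -150.62°, shortest Δλ = 128.48° (east) — crosses 180°.
Leg 5: -150.62° → +87.81°, shortest Δλ = -121.57° (west) — crosses 180°.
Leg 6: +87.81° → -131.73°, shortest Δλ = 140.46° (east) — crosses 180°.
Total crossings: 4.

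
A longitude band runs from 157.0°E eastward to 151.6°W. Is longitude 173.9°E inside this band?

Band width going east from +157.0° to -151.6°: ((-151.6 − 157.0) mod 360) = 51.4°.
Offset of +173.9° east of the west edge: ((173.9 − 157.0) mod 360) = 16.9°.
16.9° ≤ 51.4° ⇒ inside.

Yes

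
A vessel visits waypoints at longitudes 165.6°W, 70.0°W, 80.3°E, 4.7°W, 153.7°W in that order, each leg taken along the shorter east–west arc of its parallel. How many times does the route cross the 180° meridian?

Leg 1: -165.6° → -70.0°, shortest Δλ = 95.6° (east) — does not cross 180°.
Leg 2: -70.0° → +80.3°, shortest Δλ = 150.3° (east) — does not cross 180°.
Leg 3: +80.3° → -4.7°, shortest Δλ = -85.0° (west) — does not cross 180°.
Leg 4: -4.7° → -153.7°, shortest Δλ = -149.0° (west) — does not cross 180°.
Total crossings: 0.

0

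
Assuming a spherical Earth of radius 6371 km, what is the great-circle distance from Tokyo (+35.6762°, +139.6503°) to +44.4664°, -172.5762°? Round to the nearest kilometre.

4119 km

Δλ = -172.5762 − 139.6503 = -312.2265°; wrapped into (−180°, 180°]: 47.7735°.
Δφ = 44.4664 − 35.6762 = 8.7902°.
a = sin²(Δφ/2) + cos φ₁ · cos φ₂ · sin²(Δλ/2) = 0.100929.
c = 2·atan2(√a, √(1−a)) = 0.64659 rad → d = 6371·c ≈ 4119.44 km.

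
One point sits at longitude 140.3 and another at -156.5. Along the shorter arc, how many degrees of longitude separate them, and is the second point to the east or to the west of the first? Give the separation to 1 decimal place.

63.2° east

Raw difference: -156.5 − 140.3 = -296.8°.
Normalise into (−180°, 180°]: -296.8° + 360° = 63.2°.
Positive ⇒ the second point lies to the east; separation 63.2°.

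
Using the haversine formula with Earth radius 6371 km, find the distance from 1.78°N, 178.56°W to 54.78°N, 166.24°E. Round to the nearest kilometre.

6053 km

Δλ = 166.24 − -178.56 = 344.80°; wrapped into (−180°, 180°]: -15.20°.
Δφ = 54.78 − 1.78 = 53.00°.
a = sin²(Δφ/2) + cos φ₁ · cos φ₂ · sin²(Δλ/2) = 0.209175.
c = 2·atan2(√a, √(1−a)) = 0.95004 rad → d = 6371·c ≈ 6052.72 km.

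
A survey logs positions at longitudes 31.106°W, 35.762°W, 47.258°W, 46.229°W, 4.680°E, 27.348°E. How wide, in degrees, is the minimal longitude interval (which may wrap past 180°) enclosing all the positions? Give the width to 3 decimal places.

Sort the longitudes: -47.258°, -46.229°, -35.762°, -31.106°, +4.680°, +27.348°.
Eastward gaps between consecutive values (wrapping around): 1.029°, 10.467°, 4.656°, 35.786°, 22.668°, 285.394°.
Largest gap = 285.394° ⇒ minimal covering band is its complement: 360° − 285.394° = 74.606°.
Band runs from -47.258° eastward to +27.348°.

74.606°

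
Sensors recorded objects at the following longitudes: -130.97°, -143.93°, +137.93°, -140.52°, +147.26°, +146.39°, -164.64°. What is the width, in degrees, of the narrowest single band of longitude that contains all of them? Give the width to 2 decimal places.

91.10°

Sort the longitudes: -164.64°, -143.93°, -140.52°, -130.97°, +137.93°, +146.39°, +147.26°.
Eastward gaps between consecutive values (wrapping around): 20.71°, 3.41°, 9.55°, 268.90°, 8.46°, 0.87°, 48.10°.
Largest gap = 268.90° ⇒ minimal covering band is its complement: 360° − 268.90° = 91.10°.
Band runs from +137.93° eastward to -130.97°, crossing the antimeridian.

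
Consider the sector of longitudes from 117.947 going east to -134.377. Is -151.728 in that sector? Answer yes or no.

Yes

Band width going east from +117.947° to -134.377°: ((-134.377 − 117.947) mod 360) = 107.676°.
Offset of -151.728° east of the west edge: ((-151.728 − 117.947) mod 360) = 90.325°.
90.325° ≤ 107.676° ⇒ inside.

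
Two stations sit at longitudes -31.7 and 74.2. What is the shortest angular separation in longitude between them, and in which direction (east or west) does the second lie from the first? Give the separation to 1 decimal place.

105.9° east

Raw difference: 74.2 − -31.7 = 105.9°.
Normalise into (−180°, 180°]: 105.9° stays 105.9°.
Positive ⇒ the second point lies to the east; separation 105.9°.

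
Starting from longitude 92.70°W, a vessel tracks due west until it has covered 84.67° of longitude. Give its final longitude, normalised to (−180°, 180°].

177.37°W

Start at -92.70°; shift −84.67° → -177.37°.
-177.37° already lies in (−180°, 180°].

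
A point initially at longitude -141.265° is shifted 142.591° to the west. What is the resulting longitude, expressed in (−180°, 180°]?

Start at -141.265°; shift −142.591° → -283.856°.
-283.856° lies outside (−180°, 180°]; add 360° → +76.144°.

+76.144°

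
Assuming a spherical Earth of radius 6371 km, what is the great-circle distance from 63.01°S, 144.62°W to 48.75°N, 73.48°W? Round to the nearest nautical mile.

Δλ = -73.48 − -144.62 = 71.14°.
Δφ = 48.75 − -63.01 = 111.76°.
a = sin²(Δφ/2) + cos φ₁ · cos φ₂ · sin²(Δλ/2) = 0.786612.
c = 2·atan2(√a, √(1−a)) = 2.18123 rad → d = 6371·c ≈ 13896.63 km ≈ 7503.58 nmi.

7504 nmi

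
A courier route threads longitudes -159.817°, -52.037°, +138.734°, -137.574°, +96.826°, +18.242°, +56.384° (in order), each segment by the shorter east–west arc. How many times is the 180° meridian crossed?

Leg 1: -159.817° → -52.037°, shortest Δλ = 107.78° (east) — does not cross 180°.
Leg 2: -52.037° → +138.734°, shortest Δλ = -169.229° (west) — crosses 180°.
Leg 3: +138.734° → -137.574°, shortest Δλ = 83.692° (east) — crosses 180°.
Leg 4: -137.574° → +96.826°, shortest Δλ = -125.6° (west) — crosses 180°.
Leg 5: +96.826° → +18.242°, shortest Δλ = -78.584° (west) — does not cross 180°.
Leg 6: +18.242° → +56.384°, shortest Δλ = 38.142° (east) — does not cross 180°.
Total crossings: 3.

3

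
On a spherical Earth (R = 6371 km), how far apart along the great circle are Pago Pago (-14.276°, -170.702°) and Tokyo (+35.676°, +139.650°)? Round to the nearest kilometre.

7621 km

Δλ = 139.650 − -170.702 = 310.352°; wrapped into (−180°, 180°]: -49.648°.
Δφ = 35.676 − -14.276 = 49.952°.
a = sin²(Δφ/2) + cos φ₁ · cos φ₂ · sin²(Δλ/2) = 0.317044.
c = 2·atan2(√a, √(1−a)) = 1.19618 rad → d = 6371·c ≈ 7620.89 km.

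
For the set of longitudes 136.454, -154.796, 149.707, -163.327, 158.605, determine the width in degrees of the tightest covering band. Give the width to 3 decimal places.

Sort the longitudes: -163.327°, -154.796°, +136.454°, +149.707°, +158.605°.
Eastward gaps between consecutive values (wrapping around): 8.531°, 291.250°, 13.253°, 8.898°, 38.068°.
Largest gap = 291.250° ⇒ minimal covering band is its complement: 360° − 291.250° = 68.750°.
Band runs from +136.454° eastward to -154.796°, crossing the antimeridian.

68.750°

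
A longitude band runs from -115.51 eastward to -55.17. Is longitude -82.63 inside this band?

Yes

Band width going east from -115.51° to -55.17°: ((-55.17 − -115.51) mod 360) = 60.34°.
Offset of -82.63° east of the west edge: ((-82.63 − -115.51) mod 360) = 32.88°.
32.88° ≤ 60.34° ⇒ inside.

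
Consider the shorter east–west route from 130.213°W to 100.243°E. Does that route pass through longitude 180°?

Yes

Naïve |100.243 − -130.213| = 230.456° > 180°, so the shorter arc goes the other way round — across 180°.
Signed shortest Δλ = ((100.243 − -130.213 + 180) mod 360) − 180 = -129.544°.
Going west by 129.544° from -130.213° passes through 180° before reaching +100.243°.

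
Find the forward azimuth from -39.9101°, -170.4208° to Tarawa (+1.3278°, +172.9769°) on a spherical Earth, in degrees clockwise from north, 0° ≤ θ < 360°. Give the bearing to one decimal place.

Δλ = 172.9769 − -170.4208 = 343.3977°; wrapped into (−180°, 180°]: -16.6023°.
θ = atan2( sin Δλ · cos φ₂ , cos φ₁ · sin φ₂ − sin φ₁ · cos φ₂ · cos Δλ )
  = atan2(-0.28565, 0.63245) = -24.307° → normalised to [0°, 360°): 335.693°.

335.7°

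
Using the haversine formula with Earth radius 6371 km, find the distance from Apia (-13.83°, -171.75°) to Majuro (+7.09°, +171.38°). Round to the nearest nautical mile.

1609 nmi

Δλ = 171.38 − -171.75 = 343.13°; wrapped into (−180°, 180°]: -16.87°.
Δφ = 7.09 − -13.83 = 20.92°.
a = sin²(Δφ/2) + cos φ₁ · cos φ₂ · sin²(Δλ/2) = 0.053694.
c = 2·atan2(√a, √(1−a)) = 0.46769 rad → d = 6371·c ≈ 2979.64 km ≈ 1608.88 nmi.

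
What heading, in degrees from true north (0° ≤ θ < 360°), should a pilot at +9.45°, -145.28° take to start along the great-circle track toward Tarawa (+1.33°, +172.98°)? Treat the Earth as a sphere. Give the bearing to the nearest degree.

Δλ = 172.98 − -145.28 = 318.26°; wrapped into (−180°, 180°]: -41.74°.
θ = atan2( sin Δλ · cos φ₂ , cos φ₁ · sin φ₂ − sin φ₁ · cos φ₂ · cos Δλ )
  = atan2(-0.66557, -0.09958) = -98.509° → normalised to [0°, 360°): 261.491°.

261°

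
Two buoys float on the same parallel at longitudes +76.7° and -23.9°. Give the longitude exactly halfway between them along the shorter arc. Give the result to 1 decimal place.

+26.4°

Signed shortest Δλ from +76.7° to -23.9° is -100.6°.
Midpoint longitude = +76.7° + (-100.6°)/2 = +76.7° − 50.3° = +26.4°.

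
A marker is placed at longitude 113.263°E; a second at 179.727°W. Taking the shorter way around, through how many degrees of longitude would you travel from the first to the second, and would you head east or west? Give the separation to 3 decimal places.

67.010° east

Raw difference: -179.727 − 113.263 = -292.99°.
Normalise into (−180°, 180°]: -292.99° + 360° = 67.01°.
Positive ⇒ the second point lies to the east; separation 67.010°.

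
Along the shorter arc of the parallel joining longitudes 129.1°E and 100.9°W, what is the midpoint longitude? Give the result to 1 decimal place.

Signed shortest Δλ from +129.1° to -100.9° is +130.0°.
Midpoint longitude = +129.1° + (+130.0°)/2 = +129.1° + 65.0° = +194.1°.
Normalise into (−180°, 180°]: -165.9°.
(The naïve average (+129.1 + -100.9)/2 = 14.1° is on the wrong side of the globe.)

165.9°W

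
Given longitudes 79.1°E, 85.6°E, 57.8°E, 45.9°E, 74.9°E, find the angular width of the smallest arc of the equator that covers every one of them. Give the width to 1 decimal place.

Sort the longitudes: +45.9°, +57.8°, +74.9°, +79.1°, +85.6°.
Eastward gaps between consecutive values (wrapping around): 11.9°, 17.1°, 4.2°, 6.5°, 320.3°.
Largest gap = 320.3° ⇒ minimal covering band is its complement: 360° − 320.3° = 39.7°.
Band runs from +45.9° eastward to +85.6°.

39.7°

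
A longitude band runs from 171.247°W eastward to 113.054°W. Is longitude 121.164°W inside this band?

Band width going east from -171.247° to -113.054°: ((-113.054 − -171.247) mod 360) = 58.193°.
Offset of -121.164° east of the west edge: ((-121.164 − -171.247) mod 360) = 50.083°.
50.083° ≤ 58.193° ⇒ inside.

Yes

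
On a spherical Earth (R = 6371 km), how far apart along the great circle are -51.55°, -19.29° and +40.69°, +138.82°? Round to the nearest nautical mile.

9694 nmi

Δλ = 138.82 − -19.29 = 158.11°.
Δφ = 40.69 − -51.55 = 92.24°.
a = sin²(Δφ/2) + cos φ₁ · cos φ₂ · sin²(Δλ/2) = 0.974048.
c = 2·atan2(√a, √(1−a)) = 2.81799 rad → d = 6371·c ≈ 17953.41 km ≈ 9694.07 nmi.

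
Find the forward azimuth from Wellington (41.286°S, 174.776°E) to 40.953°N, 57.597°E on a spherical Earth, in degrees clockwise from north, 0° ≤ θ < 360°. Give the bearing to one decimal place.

Δλ = 57.597 − 174.776 = -117.179°.
θ = atan2( sin Δλ · cos φ₂ , cos φ₁ · sin φ₂ − sin φ₁ · cos φ₂ · cos Δλ )
  = atan2(-0.67186, 0.26489) = -68.482° → normalised to [0°, 360°): 291.518°.

291.5°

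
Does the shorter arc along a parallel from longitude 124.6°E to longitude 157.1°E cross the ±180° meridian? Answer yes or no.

Signed shortest Δλ = ((157.1 − 124.6 + 180) mod 360) − 180 = 32.5°.
Going east by 32.5° from +124.6° reaches +157.1° without touching 180°.

No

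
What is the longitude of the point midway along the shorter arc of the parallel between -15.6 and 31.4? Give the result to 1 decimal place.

+7.9°

Signed shortest Δλ from -15.6° to +31.4° is +47.0°.
Midpoint longitude = -15.6° + (+47.0°)/2 = -15.6° + 23.5° = +7.9°.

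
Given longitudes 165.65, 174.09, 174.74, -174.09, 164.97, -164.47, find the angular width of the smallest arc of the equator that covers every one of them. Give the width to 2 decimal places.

Sort the longitudes: -174.09°, -164.47°, +164.97°, +165.65°, +174.09°, +174.74°.
Eastward gaps between consecutive values (wrapping around): 9.62°, 329.44°, 0.68°, 8.44°, 0.65°, 11.17°.
Largest gap = 329.44° ⇒ minimal covering band is its complement: 360° − 329.44° = 30.56°.
Band runs from +164.97° eastward to -164.47°, crossing the antimeridian.

30.56°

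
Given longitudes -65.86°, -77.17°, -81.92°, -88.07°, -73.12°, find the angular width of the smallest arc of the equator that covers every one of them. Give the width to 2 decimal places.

22.21°

Sort the longitudes: -88.07°, -81.92°, -77.17°, -73.12°, -65.86°.
Eastward gaps between consecutive values (wrapping around): 6.15°, 4.75°, 4.05°, 7.26°, 337.79°.
Largest gap = 337.79° ⇒ minimal covering band is its complement: 360° − 337.79° = 22.21°.
Band runs from -88.07° eastward to -65.86°.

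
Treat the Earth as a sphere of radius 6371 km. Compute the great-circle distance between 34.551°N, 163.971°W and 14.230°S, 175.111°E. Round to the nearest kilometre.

5857 km

Δλ = 175.111 − -163.971 = 339.082°; wrapped into (−180°, 180°]: -20.918°.
Δφ = -14.230 − 34.551 = -48.781°.
a = sin²(Δφ/2) + cos φ₁ · cos φ₂ · sin²(Δλ/2) = 0.196839.
c = 2·atan2(√a, √(1−a)) = 0.91937 rad → d = 6371·c ≈ 5857.30 km.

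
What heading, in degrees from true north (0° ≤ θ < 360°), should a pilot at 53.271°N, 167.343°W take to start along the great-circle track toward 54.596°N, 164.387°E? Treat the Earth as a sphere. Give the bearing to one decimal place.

286.0°

Δλ = 164.387 − -167.343 = 331.730°; wrapped into (−180°, 180°]: -28.270°.
θ = atan2( sin Δλ · cos φ₂ , cos φ₁ · sin φ₂ − sin φ₁ · cos φ₂ · cos Δλ )
  = atan2(-0.27439, 0.07851) = -74.034° → normalised to [0°, 360°): 285.966°.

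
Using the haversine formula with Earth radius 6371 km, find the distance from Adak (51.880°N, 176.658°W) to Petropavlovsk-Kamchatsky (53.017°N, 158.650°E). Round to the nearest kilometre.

1670 km

Δλ = 158.650 − -176.658 = 335.308°; wrapped into (−180°, 180°]: -24.692°.
Δφ = 53.017 − 51.880 = 1.137°.
a = sin²(Δφ/2) + cos φ₁ · cos φ₂ · sin²(Δλ/2) = 0.017076.
c = 2·atan2(√a, √(1−a)) = 0.26210 rad → d = 6371·c ≈ 1669.83 km.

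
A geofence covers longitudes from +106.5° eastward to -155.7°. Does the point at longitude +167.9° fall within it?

Yes

Band width going east from +106.5° to -155.7°: ((-155.7 − 106.5) mod 360) = 97.8°.
Offset of +167.9° east of the west edge: ((167.9 − 106.5) mod 360) = 61.4°.
61.4° ≤ 97.8° ⇒ inside.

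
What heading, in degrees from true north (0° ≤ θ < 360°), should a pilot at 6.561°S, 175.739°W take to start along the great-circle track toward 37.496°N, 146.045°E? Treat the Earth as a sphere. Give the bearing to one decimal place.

Δλ = 146.045 − -175.739 = 321.784°; wrapped into (−180°, 180°]: -38.216°.
θ = atan2( sin Δλ · cos φ₂ , cos φ₁ · sin φ₂ − sin φ₁ · cos φ₂ · cos Δλ )
  = atan2(-0.49082, 0.67595) = -35.984° → normalised to [0°, 360°): 324.016°.

324.0°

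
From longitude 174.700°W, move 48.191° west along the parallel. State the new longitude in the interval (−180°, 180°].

Start at -174.700°; shift −48.191° → -222.891°.
-222.891° lies outside (−180°, 180°]; add 360° → +137.109°.

137.109°E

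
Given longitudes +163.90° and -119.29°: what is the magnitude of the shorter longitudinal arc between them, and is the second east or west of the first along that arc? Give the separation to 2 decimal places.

Raw difference: -119.29 − 163.90 = -283.19°.
Normalise into (−180°, 180°]: -283.19° + 360° = 76.81°.
Positive ⇒ the second point lies to the east; separation 76.81°.

76.81° east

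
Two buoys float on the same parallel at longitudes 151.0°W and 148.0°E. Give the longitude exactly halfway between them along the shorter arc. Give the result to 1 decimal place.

Signed shortest Δλ from -151.0° to +148.0° is -61.0°.
Midpoint longitude = -151.0° + (-61.0°)/2 = -151.0° − 30.5° = -181.5°.
Normalise into (−180°, 180°]: +178.5°.
(The naïve average (-151.0 + +148.0)/2 = -1.5° is on the wrong side of the globe.)

178.5°E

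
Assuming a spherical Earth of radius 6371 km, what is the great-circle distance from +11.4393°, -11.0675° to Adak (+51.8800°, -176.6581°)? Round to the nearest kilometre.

12839 km

Δλ = -176.6581 − -11.0675 = -165.5906°.
Δφ = 51.8800 − 11.4393 = 40.4407°.
a = sin²(Δφ/2) + cos φ₁ · cos φ₂ · sin²(Δλ/2) = 0.714992.
c = 2·atan2(√a, √(1−a)) = 2.01527 rad → d = 6371·c ≈ 12839.30 km.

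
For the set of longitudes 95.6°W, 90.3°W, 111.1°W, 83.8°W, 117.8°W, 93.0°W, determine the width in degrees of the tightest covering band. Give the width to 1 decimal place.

34.0°

Sort the longitudes: -117.8°, -111.1°, -95.6°, -93.0°, -90.3°, -83.8°.
Eastward gaps between consecutive values (wrapping around): 6.7°, 15.5°, 2.6°, 2.7°, 6.5°, 326.0°.
Largest gap = 326.0° ⇒ minimal covering band is its complement: 360° − 326.0° = 34.0°.
Band runs from -117.8° eastward to -83.8°.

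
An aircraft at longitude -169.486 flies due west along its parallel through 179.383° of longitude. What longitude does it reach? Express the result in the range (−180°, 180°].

+11.131°

Start at -169.486°; shift −179.383° → -348.869°.
-348.869° lies outside (−180°, 180°]; add 360° → +11.131°.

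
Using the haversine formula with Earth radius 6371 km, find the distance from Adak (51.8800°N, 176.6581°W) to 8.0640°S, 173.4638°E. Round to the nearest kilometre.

Δλ = 173.4638 − -176.6581 = 350.1219°; wrapped into (−180°, 180°]: -9.8781°.
Δφ = -8.0640 − 51.8800 = -59.9440°.
a = sin²(Δφ/2) + cos φ₁ · cos φ₂ · sin²(Δλ/2) = 0.254107.
c = 2·atan2(√a, √(1−a)) = 1.05666 rad → d = 6371·c ≈ 6731.97 km.

6732 km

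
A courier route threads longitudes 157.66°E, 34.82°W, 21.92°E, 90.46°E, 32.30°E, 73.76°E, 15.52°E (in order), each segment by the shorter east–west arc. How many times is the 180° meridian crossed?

1

Leg 1: +157.66° → -34.82°, shortest Δλ = 167.52° (east) — crosses 180°.
Leg 2: -34.82° → +21.92°, shortest Δλ = 56.74° (east) — does not cross 180°.
Leg 3: +21.92° → +90.46°, shortest Δλ = 68.54° (east) — does not cross 180°.
Leg 4: +90.46° → +32.30°, shortest Δλ = -58.16° (west) — does not cross 180°.
Leg 5: +32.30° → +73.76°, shortest Δλ = 41.46° (east) — does not cross 180°.
Leg 6: +73.76° → +15.52°, shortest Δλ = -58.24° (west) — does not cross 180°.
Total crossings: 1.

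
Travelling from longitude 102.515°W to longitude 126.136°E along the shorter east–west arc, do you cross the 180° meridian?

Naïve |126.136 − -102.515| = 228.651° > 180°, so the shorter arc goes the other way round — across 180°.
Signed shortest Δλ = ((126.136 − -102.515 + 180) mod 360) − 180 = -131.349°.
Going west by 131.349° from -102.515° passes through 180° before reaching +126.136°.

Yes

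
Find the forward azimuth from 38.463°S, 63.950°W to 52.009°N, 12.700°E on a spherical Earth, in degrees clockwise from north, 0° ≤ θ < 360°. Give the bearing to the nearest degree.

40°

Δλ = 12.700 − -63.950 = 76.650°.
θ = atan2( sin Δλ · cos φ₂ , cos φ₁ · sin φ₂ − sin φ₁ · cos φ₂ · cos Δλ )
  = atan2(0.59890, 0.70550) = 40.328° → normalised to [0°, 360°): 40.328°.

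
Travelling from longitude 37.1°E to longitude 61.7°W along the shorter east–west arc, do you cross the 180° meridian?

Signed shortest Δλ = ((-61.7 − 37.1 + 180) mod 360) − 180 = -98.8°.
Going west by 98.8° from +37.1° reaches -61.7° without touching 180°.

No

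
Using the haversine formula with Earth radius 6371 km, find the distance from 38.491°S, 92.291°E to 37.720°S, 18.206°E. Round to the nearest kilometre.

6293 km

Δλ = 18.206 − 92.291 = -74.085°.
Δφ = -37.720 − -38.491 = 0.771°.
a = sin²(Δφ/2) + cos φ₁ · cos φ₂ · sin²(Δλ/2) = 0.224724.
c = 2·atan2(√a, √(1−a)) = 0.98777 rad → d = 6371·c ≈ 6293.08 km.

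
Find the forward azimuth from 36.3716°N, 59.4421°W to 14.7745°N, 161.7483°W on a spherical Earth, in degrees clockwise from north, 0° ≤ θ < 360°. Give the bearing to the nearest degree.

Δλ = -161.7483 − -59.4421 = -102.3062°.
θ = atan2( sin Δλ · cos φ₂ , cos φ₁ · sin φ₂ − sin φ₁ · cos φ₂ · cos Δλ )
  = atan2(-0.94472, 0.32755) = -70.878° → normalised to [0°, 360°): 289.122°.

289°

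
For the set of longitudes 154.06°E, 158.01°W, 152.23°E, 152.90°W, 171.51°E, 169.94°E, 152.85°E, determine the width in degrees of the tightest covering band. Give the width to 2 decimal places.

54.87°

Sort the longitudes: -158.01°, -152.90°, +152.23°, +152.85°, +154.06°, +169.94°, +171.51°.
Eastward gaps between consecutive values (wrapping around): 5.11°, 305.13°, 0.62°, 1.21°, 15.88°, 1.57°, 30.48°.
Largest gap = 305.13° ⇒ minimal covering band is its complement: 360° − 305.13° = 54.87°.
Band runs from +152.23° eastward to -152.90°, crossing the antimeridian.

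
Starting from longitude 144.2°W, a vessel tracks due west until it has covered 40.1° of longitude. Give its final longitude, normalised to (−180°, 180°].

Start at -144.2°; shift −40.1° → -184.3°.
-184.3° lies outside (−180°, 180°]; add 360° → +175.7°.

175.7°E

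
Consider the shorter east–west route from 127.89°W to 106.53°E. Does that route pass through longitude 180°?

Naïve |106.53 − -127.89| = 234.42° > 180°, so the shorter arc goes the other way round — across 180°.
Signed shortest Δλ = ((106.53 − -127.89 + 180) mod 360) − 180 = -125.58°.
Going west by 125.58° from -127.89° passes through 180° before reaching +106.53°.

Yes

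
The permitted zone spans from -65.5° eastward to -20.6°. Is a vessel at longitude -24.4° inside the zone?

Yes

Band width going east from -65.5° to -20.6°: ((-20.6 − -65.5) mod 360) = 44.9°.
Offset of -24.4° east of the west edge: ((-24.4 − -65.5) mod 360) = 41.1°.
41.1° ≤ 44.9° ⇒ inside.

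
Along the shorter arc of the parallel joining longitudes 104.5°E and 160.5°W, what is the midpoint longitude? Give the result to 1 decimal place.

152.0°E

Signed shortest Δλ from +104.5° to -160.5° is +95.0°.
Midpoint longitude = +104.5° + (+95.0°)/2 = +104.5° + 47.5° = +152.0°.
(The naïve average (+104.5 + -160.5)/2 = -28.0° is on the wrong side of the globe.)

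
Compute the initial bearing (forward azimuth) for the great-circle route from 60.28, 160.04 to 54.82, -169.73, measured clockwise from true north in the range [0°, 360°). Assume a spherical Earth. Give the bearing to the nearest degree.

Δλ = -169.73 − 160.04 = -329.77°; wrapped into (−180°, 180°]: 30.23°.
θ = atan2( sin Δλ · cos φ₂ , cos φ₁ · sin φ₂ − sin φ₁ · cos φ₂ · cos Δλ )
  = atan2(0.29007, -0.02711) = 95.339° → normalised to [0°, 360°): 95.339°.

95°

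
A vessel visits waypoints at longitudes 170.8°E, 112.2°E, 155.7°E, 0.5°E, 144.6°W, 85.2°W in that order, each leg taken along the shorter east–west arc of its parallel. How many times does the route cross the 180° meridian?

0

Leg 1: +170.8° → +112.2°, shortest Δλ = -58.6° (west) — does not cross 180°.
Leg 2: +112.2° → +155.7°, shortest Δλ = 43.5° (east) — does not cross 180°.
Leg 3: +155.7° → +0.5°, shortest Δλ = -155.2° (west) — does not cross 180°.
Leg 4: +0.5° → -144.6°, shortest Δλ = -145.1° (west) — does not cross 180°.
Leg 5: -144.6° → -85.2°, shortest Δλ = 59.4° (east) — does not cross 180°.
Total crossings: 0.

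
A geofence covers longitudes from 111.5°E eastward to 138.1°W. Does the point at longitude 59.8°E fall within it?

No

Band width going east from +111.5° to -138.1°: ((-138.1 − 111.5) mod 360) = 110.4°.
Offset of +59.8° east of the west edge: ((59.8 − 111.5) mod 360) = 308.3°.
308.3° > 110.4° ⇒ outside.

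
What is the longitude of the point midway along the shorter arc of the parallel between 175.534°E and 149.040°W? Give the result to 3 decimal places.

Signed shortest Δλ from +175.534° to -149.040° is +35.426°.
Midpoint longitude = +175.534° + (+35.426°)/2 = +175.534° + 17.713° = +193.247°.
Normalise into (−180°, 180°]: -166.753°.
(The naïve average (+175.534 + -149.040)/2 = 13.247° is on the wrong side of the globe.)

166.753°W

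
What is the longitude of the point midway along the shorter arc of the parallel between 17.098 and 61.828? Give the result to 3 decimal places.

Signed shortest Δλ from +17.098° to +61.828° is +44.730°.
Midpoint longitude = +17.098° + (+44.730°)/2 = +17.098° + 22.365° = +39.463°.

+39.463°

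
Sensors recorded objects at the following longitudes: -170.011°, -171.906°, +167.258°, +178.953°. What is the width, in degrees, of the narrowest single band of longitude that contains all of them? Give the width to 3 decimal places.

22.731°

Sort the longitudes: -171.906°, -170.011°, +167.258°, +178.953°.
Eastward gaps between consecutive values (wrapping around): 1.895°, 337.269°, 11.695°, 9.141°.
Largest gap = 337.269° ⇒ minimal covering band is its complement: 360° − 337.269° = 22.731°.
Band runs from +167.258° eastward to -170.011°, crossing the antimeridian.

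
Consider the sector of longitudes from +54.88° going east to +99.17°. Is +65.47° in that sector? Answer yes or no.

Band width going east from +54.88° to +99.17°: ((99.17 − 54.88) mod 360) = 44.29°.
Offset of +65.47° east of the west edge: ((65.47 − 54.88) mod 360) = 10.59°.
10.59° ≤ 44.29° ⇒ inside.

Yes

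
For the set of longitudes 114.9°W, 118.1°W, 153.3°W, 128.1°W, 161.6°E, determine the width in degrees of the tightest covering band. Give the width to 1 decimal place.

Sort the longitudes: -153.3°, -128.1°, -118.1°, -114.9°, +161.6°.
Eastward gaps between consecutive values (wrapping around): 25.2°, 10.0°, 3.2°, 276.5°, 45.1°.
Largest gap = 276.5° ⇒ minimal covering band is its complement: 360° − 276.5° = 83.5°.
Band runs from +161.6° eastward to -114.9°, crossing the antimeridian.

83.5°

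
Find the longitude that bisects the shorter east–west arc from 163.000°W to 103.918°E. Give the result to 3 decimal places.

150.459°E

Signed shortest Δλ from -163.000° to +103.918° is -93.082°.
Midpoint longitude = -163.000° + (-93.082°)/2 = -163.000° − 46.541° = -209.541°.
Normalise into (−180°, 180°]: +150.459°.
(The naïve average (-163.000 + +103.918)/2 = -29.541° is on the wrong side of the globe.)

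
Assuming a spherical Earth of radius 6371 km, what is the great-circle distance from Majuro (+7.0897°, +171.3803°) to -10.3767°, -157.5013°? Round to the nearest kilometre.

3955 km

Δλ = -157.5013 − 171.3803 = -328.8816°; wrapped into (−180°, 180°]: 31.1184°.
Δφ = -10.3767 − 7.0897 = -17.4664°.
a = sin²(Δφ/2) + cos φ₁ · cos φ₂ · sin²(Δλ/2) = 0.093285.
c = 2·atan2(√a, √(1−a)) = 0.62077 rad → d = 6371·c ≈ 3954.93 km.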